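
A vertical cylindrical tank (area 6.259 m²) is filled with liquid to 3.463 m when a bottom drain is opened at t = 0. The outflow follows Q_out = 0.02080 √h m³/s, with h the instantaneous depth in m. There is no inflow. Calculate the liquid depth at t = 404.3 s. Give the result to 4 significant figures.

A dh/dt = −Q_out = −0.02080 √h.
Separate and integrate: 2(√h − √h₀) = −(0.02080/A) t.
√h = √3.463 − 0.02080·404.3/(2·6.259) = 1.86091 − 0.671788 = 1.18913.
h = 1.18913² = 1.41402 m.

1.414 m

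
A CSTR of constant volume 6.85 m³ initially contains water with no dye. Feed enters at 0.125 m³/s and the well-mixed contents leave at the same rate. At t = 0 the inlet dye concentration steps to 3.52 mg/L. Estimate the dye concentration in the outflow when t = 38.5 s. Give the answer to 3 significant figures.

Accumulation = in − out for the solute gives V dC/dt = Q(C_in − C).
Rewrite as dC/dt + C/τ = C_in/τ, τ = V/Q = 54.800 s.
Integrating: C(t) = C_in + (C₀ − C_in) e^(−t/τ).
C(38.5) = 3.52 + (0 − 3.52)·e^(−38.5/54.800) = 3.52 + (-3.5200)·0.49532 = 1.7765 mg/L.

1.78 mg/L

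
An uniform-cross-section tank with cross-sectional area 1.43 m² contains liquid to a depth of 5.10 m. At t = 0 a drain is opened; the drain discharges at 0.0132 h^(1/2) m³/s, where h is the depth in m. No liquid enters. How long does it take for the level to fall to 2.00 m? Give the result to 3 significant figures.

183 s

Accumulation of liquid (constant cross-section A): A dh/dt = −0.0132 √h.
This is separable: 2 d(√h)/dt = −0.0132/A, so √h = √h₀ − (0.0132/(2A)) t.
t = 2A(√h₀ − √h)/0.0132 = 2·1.43·(√5.10 − √2.00)/0.0132
  = 2.8600 × (2.2583 − 1.4142) / 0.0132 = 182.89 s.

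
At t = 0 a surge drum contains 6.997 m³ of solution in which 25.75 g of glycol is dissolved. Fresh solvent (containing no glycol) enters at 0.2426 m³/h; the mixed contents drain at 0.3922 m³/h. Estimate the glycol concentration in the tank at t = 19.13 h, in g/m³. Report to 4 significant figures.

Let m(t) be the amount of glycol. Volume: V(t) = V₀ + (Q_in − Q_out) t = 6.997 − 0.149600 t; V(19.13) = 4.13515 m³.
Solute balance: dm/dt = 0 − Q_out C = −Q_out m/V(t).
Separate: dm/m = −Q_out dt/V(t) ⇒ ln(m/m₀) = −(Q_out/(Q_in−Q_out)) ln(V/V₀).
m = m₀ (V₀/V)^(Q_out/(Q_in−Q_out)) = 25.75 × (6.997/4.13515)^(-2.62166) = 6.48541 g.
C = m/V = 6.48541/4.13515 = 1.56836 g/m³.

1.568 g/m³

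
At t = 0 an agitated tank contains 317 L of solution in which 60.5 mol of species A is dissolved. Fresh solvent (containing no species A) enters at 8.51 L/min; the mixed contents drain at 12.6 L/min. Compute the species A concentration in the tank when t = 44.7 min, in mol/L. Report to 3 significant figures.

Let m(t) be the amount of species A. Volume: V(t) = V₀ + (Q_in − Q_out) t = 317 − 4.0900 t; V(44.7) = 134.18 L.
No species A enters, so dm/dt = −Q_out · (m/V).
dm/m = −Q_out dt/(V₀ − 4.0900 t); integrating gives ln(m/m₀) = −(Q_out/(Q_in−Q_out)) ln(V/V₀).
m = m₀ (V₀/V)^(Q_out/(Q_in−Q_out)) = 60.5 × (317/134.18)^(-3.0807) = 4.2804 mol.
C = m/V = 4.2804/134.18 = 0.031901 mol/L.

0.0319 mol/L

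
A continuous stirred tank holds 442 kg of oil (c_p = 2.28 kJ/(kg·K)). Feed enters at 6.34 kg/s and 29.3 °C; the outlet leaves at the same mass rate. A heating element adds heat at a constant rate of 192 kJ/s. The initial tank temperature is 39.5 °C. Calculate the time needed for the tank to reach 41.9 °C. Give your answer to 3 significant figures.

M c_p dT/dt = ṁ c_p (T_in − T) + Q̇.
τ = M/ṁ = 69.716 s; T_ss = T_in + Q̇/(ṁ c_p) = 42.582 °C.
T(t) = T_ss + (T₀ − T_ss) e^(−t/τ). Set T = 41.9:
e^(−t/τ) = (41.9 − 42.582)/(39.5 − 42.582) = 0.22139
t = −69.716 · ln(0.22139) = 105.12 s.

105 s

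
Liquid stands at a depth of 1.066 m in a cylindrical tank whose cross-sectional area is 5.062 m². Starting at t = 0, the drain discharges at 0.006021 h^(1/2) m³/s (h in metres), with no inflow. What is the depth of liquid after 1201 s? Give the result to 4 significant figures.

0.1013 m

With no inflow, A dh/dt = −0.006021 √h.
∫ h^(−1/2) dh = −(0.006021/A) ∫ dt, giving 2√h = 2√h₀ − (0.006021/A) t.
√h = √1.066 − 0.006021·1201/(2·5.062) = 1.03247 − 0.714265 = 0.318208.
h = 0.318208² = 0.101256 m.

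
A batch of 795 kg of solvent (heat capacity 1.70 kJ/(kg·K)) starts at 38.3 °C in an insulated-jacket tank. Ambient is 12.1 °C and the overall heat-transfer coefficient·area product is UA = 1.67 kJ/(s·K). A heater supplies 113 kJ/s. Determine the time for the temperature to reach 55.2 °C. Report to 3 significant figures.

Lumped-capacitance energy balance: M c_p dT/dt = UA(T_amb − T) + Q̇.
τ = M c_p/UA = 809.28 s; T_ss = T_amb + Q̇/UA = 12.1 + 113/1.67 = 79.765 °C.
T(t) = T_ss + (T₀ − T_ss)e^(−t/τ); set T = 55.2:
t = −τ ln[(T − T_ss)/(T₀ − T_ss)] = −809.28 · ln(0.59242) = 423.69 s.

424 s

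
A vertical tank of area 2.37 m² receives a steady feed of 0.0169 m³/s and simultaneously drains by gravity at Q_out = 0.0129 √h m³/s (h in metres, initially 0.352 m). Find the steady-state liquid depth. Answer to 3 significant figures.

1.72 m

Accumulation of liquid (constant cross-section A): A dh/dt = Q_in − 0.0129 √h. At steady state dh/dt = 0:
Q_in = 0.0129 √h_ss ⇒ √h_ss = 0.0169/0.0129 = 1.3101.
h_ss = 1.3101² = 1.7163 m. (Since h₀ = 0.352 m < h_ss, the level will rise toward this value.)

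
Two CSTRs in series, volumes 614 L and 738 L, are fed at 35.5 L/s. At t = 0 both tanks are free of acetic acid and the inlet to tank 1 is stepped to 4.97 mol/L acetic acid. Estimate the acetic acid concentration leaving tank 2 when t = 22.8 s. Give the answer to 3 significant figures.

1.68 mol/L

Each tank obeys Vᵢ dCᵢ/dt = Q(Cᵢ₋₁ − Cᵢ), so τᵢ = Vᵢ/Q.
τ₁ = 614/35.5 = 17.296 s; τ₂ = 738/35.5 = 20.789 s.
Solving the cascade with C₁(0)=C₂(0)=0 gives C₂(t) = C_in[1 − (τ₁ e^(−t/τ₁) − τ₂ e^(−t/τ₂))/(τ₁ − τ₂)].
At t = 22.8: e^(−t/τ₁) = 0.26761, e^(−t/τ₂) = 0.33396.
C₂ = 4.97·[1 − (17.296·0.26761 − 20.789·0.33396)/(-3.4930)] = 4.97·0.33751 = 1.6774 mol/L.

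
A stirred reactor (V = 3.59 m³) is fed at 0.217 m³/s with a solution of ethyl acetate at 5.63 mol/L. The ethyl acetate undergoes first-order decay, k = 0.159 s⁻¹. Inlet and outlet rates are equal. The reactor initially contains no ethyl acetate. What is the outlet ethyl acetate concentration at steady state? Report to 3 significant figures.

1.55 mol/L

V dC/dt = Q(C_in − C) − k V C.
Steady state (dC/dt = 0): C_ss = Q C_in/(Q + kV) = C_in/(1 + kV/Q).
C_ss = 0.217·5.63/(0.217 + 0.159·3.59) = 1.2217/0.78781 = 1.5508 mol/L.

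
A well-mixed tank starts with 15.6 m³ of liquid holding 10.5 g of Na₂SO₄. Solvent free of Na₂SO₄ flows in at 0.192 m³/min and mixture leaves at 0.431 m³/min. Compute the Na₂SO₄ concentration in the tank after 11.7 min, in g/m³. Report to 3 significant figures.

0.574 g/m³

Let m(t) be the amount of Na₂SO₄. Volume: V(t) = V₀ + (Q_in − Q_out) t = 15.6 − 0.23900 t; V(11.7) = 12.804 m³.
Species balance (pure solvent in): dm/dt = −Q_out · m/V(t).
dm/m = −Q_out dt/(V₀ − 0.23900 t); integrating gives ln(m/m₀) = −(Q_out/(Q_in−Q_out)) ln(V/V₀).
m = m₀ (V₀/V)^(Q_out/(Q_in−Q_out)) = 10.5 × (15.6/12.804)^(-1.8033) = 7.3533 g.
C = m/V = 7.3533/12.804 = 0.57431 g/m³.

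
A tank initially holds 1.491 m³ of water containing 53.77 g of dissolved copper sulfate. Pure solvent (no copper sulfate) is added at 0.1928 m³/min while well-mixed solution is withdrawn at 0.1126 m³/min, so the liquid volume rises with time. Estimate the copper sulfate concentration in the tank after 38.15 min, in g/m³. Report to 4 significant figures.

Total volume: dV/dt = Q_in − Q_out = 0.0802000 m³/min, so V(t) = 1.491 + 0.0802000 t and V(38.15) = 4.55063 m³.
Species balance (pure solvent in): dm/dt = −Q_out · m/V(t).
Separate: dm/m = −Q_out dt/V(t) ⇒ ln(m/m₀) = −(Q_out/(Q_in−Q_out)) ln(V/V₀).
m = m₀ (V₀/V)^(Q_out/(Q_in−Q_out)) = 53.77 × (1.491/4.55063)^(1.40399) = 11.2247 g.
C = m/V = 11.2247/4.55063 = 2.46663 g/m³.

2.467 g/m³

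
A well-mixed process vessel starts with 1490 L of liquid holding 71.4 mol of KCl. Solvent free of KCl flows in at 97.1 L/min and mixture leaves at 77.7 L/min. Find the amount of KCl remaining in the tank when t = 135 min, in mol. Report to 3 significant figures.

1.23 mol

Let m(t) be the amount of KCl. Volume: V(t) = V₀ + (Q_in − Q_out) t = 1490 + 19.400 t; V(135) = 4109.0 L.
No KCl enters, so dm/dt = −Q_out · (m/V).
Separate: dm/m = −Q_out dt/V(t) ⇒ ln(m/m₀) = −(Q_out/(Q_in−Q_out)) ln(V/V₀).
m = m₀ (V₀/V)^(Q_out/(Q_in−Q_out)) = 71.4 × (1490/4109.0)^(4.0052) = 1.2281 mol.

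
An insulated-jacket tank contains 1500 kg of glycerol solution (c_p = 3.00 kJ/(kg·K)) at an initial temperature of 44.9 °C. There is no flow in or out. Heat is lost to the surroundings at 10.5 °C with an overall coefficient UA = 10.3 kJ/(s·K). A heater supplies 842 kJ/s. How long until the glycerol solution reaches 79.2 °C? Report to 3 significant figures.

M c_p dT/dt = −UA(T − T_amb) + Q̇.
τ = M c_p/UA = 436.89 s; T_ss = T_amb + Q̇/UA = 10.5 + 842/10.3 = 92.248 °C.
T(t) = T_ss + (T₀ − T_ss)e^(−t/τ); set T = 79.2:
t = −τ ln[(T − T_ss)/(T₀ − T_ss)] = −436.89 · ln(0.27557) = 563.12 s.

563 s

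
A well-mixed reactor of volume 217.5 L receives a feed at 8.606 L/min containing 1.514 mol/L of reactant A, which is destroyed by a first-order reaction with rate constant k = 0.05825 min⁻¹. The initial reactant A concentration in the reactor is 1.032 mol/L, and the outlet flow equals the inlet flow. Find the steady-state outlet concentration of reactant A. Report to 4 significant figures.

0.6124 mol/L

V dC/dt = Q(C_in − C) − k V C.
Steady state (dC/dt = 0): C_ss = Q C_in/(Q + kV) = C_in/(1 + kV/Q).
C_ss = 8.606·1.514/(8.606 + 0.05825·217.5) = 13.0295/21.2754 = 0.612421 mol/L.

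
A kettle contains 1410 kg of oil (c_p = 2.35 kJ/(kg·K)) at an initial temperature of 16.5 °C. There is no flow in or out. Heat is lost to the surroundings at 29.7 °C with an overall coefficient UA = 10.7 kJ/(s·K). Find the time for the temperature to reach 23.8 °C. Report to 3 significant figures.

M c_p dT/dt = −UA(T − T_amb).
τ = M c_p/UA = 309.67 s; T_ss = T_amb = 29.700 °C.
T(t) = T_ss + (T₀ − T_ss)e^(−t/τ); set T = 23.8:
t = −τ ln[(T − T_ss)/(T₀ − T_ss)] = −309.67 · ln(0.44697) = 249.37 s.

249 s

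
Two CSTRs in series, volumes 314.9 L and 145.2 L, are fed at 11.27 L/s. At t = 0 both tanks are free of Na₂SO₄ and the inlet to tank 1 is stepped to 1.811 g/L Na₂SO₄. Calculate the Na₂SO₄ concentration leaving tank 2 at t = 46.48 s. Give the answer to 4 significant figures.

1.216 g/L

Each tank obeys Vᵢ dCᵢ/dt = Q(Cᵢ₋₁ − Cᵢ), so τᵢ = Vᵢ/Q.
τ₁ = 314.9/11.27 = 27.9414 s; τ₂ = 145.2/11.27 = 12.8838 s.
Solving the cascade with C₁(0)=C₂(0)=0 gives C₂(t) = C_in[1 − (τ₁ e^(−t/τ₁) − τ₂ e^(−t/τ₂))/(τ₁ − τ₂)].
At t = 46.48: e^(−t/τ₁) = 0.189479, e^(−t/τ₂) = 0.0271157.
C₂ = 1.811·[1 − (27.9414·0.189479 − 12.8838·0.0271157)/(15.0577)] = 1.811·0.671599 = 1.21627 g/L.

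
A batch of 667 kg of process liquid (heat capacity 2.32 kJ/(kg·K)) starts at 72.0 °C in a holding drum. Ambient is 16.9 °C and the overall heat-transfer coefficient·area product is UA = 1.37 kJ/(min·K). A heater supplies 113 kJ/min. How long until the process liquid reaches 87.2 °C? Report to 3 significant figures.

Lumped-capacitance energy balance: M c_p dT/dt = UA(T_amb − T) + Q̇.
τ = M c_p/UA = 1129.5 min; T_ss = T_amb + Q̇/UA = 16.9 + 113/1.37 = 99.382 °C.
T(t) = T_ss + (T₀ − T_ss)e^(−t/τ); set T = 87.2:
t = −τ ln[(T − T_ss)/(T₀ − T_ss)] = −1129.5 · ln(0.44489) = 914.84 min.

915 min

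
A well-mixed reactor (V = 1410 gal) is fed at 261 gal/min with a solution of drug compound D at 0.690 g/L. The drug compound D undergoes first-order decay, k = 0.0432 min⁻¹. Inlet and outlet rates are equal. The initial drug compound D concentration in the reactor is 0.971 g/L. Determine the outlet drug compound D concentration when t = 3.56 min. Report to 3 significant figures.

0.742 g/L

Accumulation = in − out − consumed: V dC/dt = Q C_in − Q C − k V C.
dC/dt = (Q/V) C_in − (Q/V + k) C; effective rate a = Q/V + k = 0.18511 + 0.0432 = 0.22831 min⁻¹.
C_ss = Q C_in/(Q + kV) = 0.55944 g/L; C(t) = C_ss + (C₀ − C_ss) e^(−a t).
C(3.56) = 0.55944 + (0.41156)·e^(−0.22831·3.56) = 0.55944 + (0.41156)·0.44363 = 0.74202 g/L.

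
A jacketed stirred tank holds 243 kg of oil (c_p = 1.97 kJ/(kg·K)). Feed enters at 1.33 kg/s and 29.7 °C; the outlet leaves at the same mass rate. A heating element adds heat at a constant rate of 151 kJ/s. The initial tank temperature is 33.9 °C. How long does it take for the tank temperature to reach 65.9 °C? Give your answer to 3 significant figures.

Unsteady energy balance on the tank contents: M c_p dT/dt = ṁ c_p (T_in − T) + 151.
τ = M/ṁ = 182.71 s; T_ss = T_in + Q̇/(ṁ c_p) = 87.331 °C.
T(t) = T_ss + (T₀ − T_ss) e^(−t/τ). Set T = 65.9:
e^(−t/τ) = (65.9 − 87.331)/(33.9 − 87.331) = 0.40110
t = −182.71 · ln(0.40110) = 166.91 s.

167 s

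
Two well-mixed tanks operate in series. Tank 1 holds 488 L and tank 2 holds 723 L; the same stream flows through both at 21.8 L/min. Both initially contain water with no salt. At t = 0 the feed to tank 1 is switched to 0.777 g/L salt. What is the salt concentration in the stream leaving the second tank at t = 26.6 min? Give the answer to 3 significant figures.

0.197 g/L

Time constants: τᵢ = Vᵢ/Q for each well-mixed tank.
τ₁ = 488/21.8 = 22.385 min; τ₂ = 723/21.8 = 33.165 min.
Tank 1: C₁ = C_in(1 − e^(−t/τ₁)). Tank 2 (τ₁ ≠ τ₂): C₂ = C_in[1 − (τ₁ e^(−t/τ₁) − τ₂ e^(−t/τ₂))/(τ₁ − τ₂)].
At t = 26.6: e^(−t/τ₁) = 0.30475, e^(−t/τ₂) = 0.44841.
C₂ = 0.777·[1 − (22.385·0.30475 − 33.165·0.44841)/(-10.780)] = 0.777·0.25326 = 0.19678 g/L.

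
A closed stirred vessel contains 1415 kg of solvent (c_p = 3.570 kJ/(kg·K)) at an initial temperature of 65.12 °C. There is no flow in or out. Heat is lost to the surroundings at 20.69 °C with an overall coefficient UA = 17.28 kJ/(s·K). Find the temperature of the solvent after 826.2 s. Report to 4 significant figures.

23.32 °C

M c_p dT/dt = −UA(T − T_amb).
dT/dt = (T_ss − T)/τ with T_ss = T_amb = 20.6900 °C, τ = M c_p/UA = 1415·3.570/17.28 = 292.335 s.
Solution: T(t) = T_ss + (T₀ − T_ss) e^(−t/τ).
T(826.2) = 20.6900 + (44.4300)·0.0592370 = 23.3219 °C.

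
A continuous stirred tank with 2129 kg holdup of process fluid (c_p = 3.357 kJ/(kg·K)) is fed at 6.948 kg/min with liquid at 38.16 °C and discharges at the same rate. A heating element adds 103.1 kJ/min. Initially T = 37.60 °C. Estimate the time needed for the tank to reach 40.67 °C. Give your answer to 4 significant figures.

M c_p dT/dt = ṁ c_p (T_in − T) + Q̇.
τ = M/ṁ = 306.419 min; T_ss = T_in + Q̇/(ṁ c_p) = 42.5803 °C.
T(t) = T_ss + (T₀ − T_ss) e^(−t/τ). Set T = 40.67:
e^(−t/τ) = (40.67 − 42.5803)/(37.60 − 42.5803) = 0.383566
t = −306.419 · ln(0.383566) = 293.624 min.

293.6 min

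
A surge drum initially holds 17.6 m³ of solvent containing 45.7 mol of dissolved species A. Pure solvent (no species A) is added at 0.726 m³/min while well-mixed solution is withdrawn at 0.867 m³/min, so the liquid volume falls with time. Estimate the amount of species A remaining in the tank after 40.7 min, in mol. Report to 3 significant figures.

Let m(t) be the amount of species A. Volume: V(t) = V₀ + (Q_in − Q_out) t = 17.6 − 0.14100 t; V(40.7) = 11.861 m³.
Species balance (pure solvent in): dm/dt = −Q_out · m/V(t).
dm/m = −Q_out dt/(V₀ − 0.14100 t); integrating gives ln(m/m₀) = −(Q_out/(Q_in−Q_out)) ln(V/V₀).
m = m₀ (V₀/V)^(Q_out/(Q_in−Q_out)) = 45.7 × (17.6/11.861)^(-6.1489) = 4.0375 mol.

4.04 mol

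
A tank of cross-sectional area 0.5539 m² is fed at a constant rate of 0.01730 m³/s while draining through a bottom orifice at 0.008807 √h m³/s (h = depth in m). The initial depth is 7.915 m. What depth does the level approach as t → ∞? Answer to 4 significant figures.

3.859 m

A dh/dt = Q_in − 0.008807 √h. Steady state requires inflow = outflow:
Q_in = 0.008807 √h_ss ⇒ √h_ss = 0.01730/0.008807 = 1.96435.
h_ss = 1.96435² = 3.85866 m. (Since h₀ = 7.915 m > h_ss, the level will fall toward this value.)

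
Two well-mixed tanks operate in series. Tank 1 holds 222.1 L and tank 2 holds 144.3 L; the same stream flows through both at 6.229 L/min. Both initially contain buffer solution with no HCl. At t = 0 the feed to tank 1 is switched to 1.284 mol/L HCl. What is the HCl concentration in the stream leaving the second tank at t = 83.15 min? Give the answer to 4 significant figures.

0.9939 mol/L

Each tank obeys Vᵢ dCᵢ/dt = Q(Cᵢ₋₁ − Cᵢ), so τᵢ = Vᵢ/Q.
τ₁ = 222.1/6.229 = 35.6558 min; τ₂ = 144.3/6.229 = 23.1658 min.
Tank 1: C₁ = C_in(1 − e^(−t/τ₁)). Tank 2 (τ₁ ≠ τ₂): C₂ = C_in[1 − (τ₁ e^(−t/τ₁) − τ₂ e^(−t/τ₂))/(τ₁ − τ₂)].
At t = 83.15: e^(−t/τ₁) = 0.0970995, e^(−t/τ₂) = 0.0276166.
C₂ = 1.284·[1 − (35.6558·0.0970995 − 23.1658·0.0276166)/(12.4900)] = 1.284·0.774027 = 0.993850 mol/L.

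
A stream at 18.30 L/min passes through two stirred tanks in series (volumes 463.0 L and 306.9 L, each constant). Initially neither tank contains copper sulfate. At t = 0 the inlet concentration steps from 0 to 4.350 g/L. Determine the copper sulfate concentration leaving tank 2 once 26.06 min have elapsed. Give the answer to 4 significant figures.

1.552 g/L

Species balance on tank i: dCᵢ/dt = (Cᵢ₋₁ − Cᵢ)/τᵢ with τᵢ = Vᵢ/Q.
τ₁ = 463.0/18.30 = 25.3005 min; τ₂ = 306.9/18.30 = 16.7705 min.
Solving the cascade with C₁(0)=C₂(0)=0 gives C₂(t) = C_in[1 − (τ₁ e^(−t/τ₁) − τ₂ e^(−t/τ₂))/(τ₁ − τ₂)].
At t = 26.06: e^(−t/τ₁) = 0.357001, e^(−t/τ₂) = 0.211418.
C₂ = 4.350·[1 − (25.3005·0.357001 − 16.7705·0.211418)/(8.53005)] = 4.350·0.356776 = 1.55197 g/L.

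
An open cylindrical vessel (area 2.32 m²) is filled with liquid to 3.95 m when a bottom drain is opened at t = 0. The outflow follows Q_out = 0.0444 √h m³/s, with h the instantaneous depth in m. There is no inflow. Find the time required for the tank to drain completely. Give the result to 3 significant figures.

208 s

With no inflow, A dh/dt = −0.0444 √h.
This is separable: 2 d(√h)/dt = −0.0444/A, so √h = √h₀ − (0.0444/(2A)) t.
Set h = 0: 2√h₀ = (0.0444/A) t_empty ⇒ t_empty = 2A√h₀/0.0444.
t_empty = 2·2.32·√3.95/0.0444 = 4.6400·1.9875/0.0444 = 207.70 s.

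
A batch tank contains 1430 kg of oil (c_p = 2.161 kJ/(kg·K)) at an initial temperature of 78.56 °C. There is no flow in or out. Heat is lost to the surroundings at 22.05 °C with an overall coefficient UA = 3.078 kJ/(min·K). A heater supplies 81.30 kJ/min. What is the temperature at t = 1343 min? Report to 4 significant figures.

56.36 °C

Heat balance on the well-mixed liquid: M c_p dT/dt = −UA(T − T_amb) + Q̇.
dT/dt = (T_ss − T)/τ with T_ss = T_amb + Q̇/UA = 22.05 + 81.30/3.078 = 48.4633 °C, τ = M c_p/UA = 1430·2.161/3.078 = 1003.97 min.
Solution: T(t) = T_ss + (T₀ − T_ss) e^(−t/τ).
T(1343) = 48.4633 + (30.0967)·0.262453 = 56.3622 °C.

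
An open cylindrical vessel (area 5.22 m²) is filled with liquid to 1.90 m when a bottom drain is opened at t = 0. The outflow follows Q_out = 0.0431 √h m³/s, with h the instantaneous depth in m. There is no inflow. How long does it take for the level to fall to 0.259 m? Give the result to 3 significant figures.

211 s

Mass balance (ρ constant): A dh/dt = −0.0431 √h.
This is separable: 2 d(√h)/dt = −0.0431/A, so √h = √h₀ − (0.0431/(2A)) t.
t = 2A(√h₀ − √h)/0.0431 = 2·5.22·(√1.90 − √0.259)/0.0431
  = 10.440 × (1.3784 − 0.50892) / 0.0431 = 210.61 s.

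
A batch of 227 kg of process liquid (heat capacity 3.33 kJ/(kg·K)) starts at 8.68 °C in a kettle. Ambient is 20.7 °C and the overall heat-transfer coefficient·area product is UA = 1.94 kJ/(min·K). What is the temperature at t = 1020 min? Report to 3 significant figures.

M c_p dT/dt = −UA(T − T_amb).
dT/dt = (T_ss − T)/τ with T_ss = T_amb = 20.700 °C, τ = M c_p/UA = 227·3.33/1.94 = 389.64 min.
T approaches T_ss exponentially: T(t) = T_ss + (T₀ − T_ss) e^(−t/τ).
T(1020) = 20.700 + (-12.020)·0.072965 = 19.823 °C.

19.8 °C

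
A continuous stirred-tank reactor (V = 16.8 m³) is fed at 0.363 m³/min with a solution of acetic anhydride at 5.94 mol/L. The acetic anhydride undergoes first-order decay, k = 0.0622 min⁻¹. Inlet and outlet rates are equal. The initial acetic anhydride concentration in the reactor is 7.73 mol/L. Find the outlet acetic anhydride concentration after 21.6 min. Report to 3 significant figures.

2.55 mol/L

V dC/dt = Q(C_in − C) − k V C.
dC/dt = (Q/V) C_in − (Q/V + k) C; effective rate a = Q/V + k = 0.021607 + 0.0622 = 0.083807 min⁻¹.
C_ss = Q C_in/(Q + kV) = 1.5314 mol/L; C(t) = C_ss + (C₀ − C_ss) e^(−a t).
C(21.6) = 1.5314 + (6.1986)·e^(−0.083807·21.6) = 1.5314 + (6.1986)·0.16362 = 2.5456 mol/L.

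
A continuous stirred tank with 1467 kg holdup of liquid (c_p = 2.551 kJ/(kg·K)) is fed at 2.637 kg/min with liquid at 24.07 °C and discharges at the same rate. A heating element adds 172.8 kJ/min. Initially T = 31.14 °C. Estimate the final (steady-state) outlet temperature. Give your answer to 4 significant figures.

49.76 °C

Heat balance on the well-mixed liquid: M c_p dT/dt = ṁ c_p (T_in − T) + 172.8.
At steady state dT/dt = 0 ⇒ T_ss = T_in + Q̇/(ṁ c_p) = 24.07 + 172.8/(2.637·2.551) = 49.7576 °C.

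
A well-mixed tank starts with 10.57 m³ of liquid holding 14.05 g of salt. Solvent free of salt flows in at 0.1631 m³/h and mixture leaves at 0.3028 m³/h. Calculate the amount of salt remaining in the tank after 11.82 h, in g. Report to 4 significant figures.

Let m(t) be the amount of salt. Volume: V(t) = V₀ + (Q_in − Q_out) t = 10.57 − 0.139700 t; V(11.82) = 8.91875 m³.
No salt enters, so dm/dt = −Q_out · (m/V).
Separate: dm/m = −Q_out dt/V(t) ⇒ ln(m/m₀) = −(Q_out/(Q_in−Q_out)) ln(V/V₀).
m = m₀ (V₀/V)^(Q_out/(Q_in−Q_out)) = 14.05 × (10.57/8.91875)^(-2.16750) = 9.72248 g.

9.722 g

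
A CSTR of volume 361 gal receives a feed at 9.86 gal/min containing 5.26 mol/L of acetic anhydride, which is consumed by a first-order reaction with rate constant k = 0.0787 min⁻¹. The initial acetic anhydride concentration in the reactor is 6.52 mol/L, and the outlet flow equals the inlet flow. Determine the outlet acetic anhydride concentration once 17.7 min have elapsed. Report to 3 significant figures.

2.15 mol/L

Accumulation = in − out − consumed: V dC/dt = Q C_in − Q C − k V C.
dC/dt = (Q/V) C_in − (Q/V + k) C; effective rate a = Q/V + k = 0.027313 + 0.0787 = 0.10601 min⁻¹.
C_ss = Q C_in/(Q + kV) = 1.3552 mol/L; C(t) = C_ss + (C₀ − C_ss) e^(−a t).
C(17.7) = 1.3552 + (5.1648)·e^(−0.10601·17.7) = 1.3552 + (5.1648)·0.15314 = 2.1461 mol/L.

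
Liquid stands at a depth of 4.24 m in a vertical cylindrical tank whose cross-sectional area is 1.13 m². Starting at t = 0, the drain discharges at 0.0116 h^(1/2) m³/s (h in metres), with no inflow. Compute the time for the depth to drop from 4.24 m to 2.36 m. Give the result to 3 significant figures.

102 s

Accumulation of liquid (constant cross-section A): A dh/dt = −0.0116 √h.
Separate and integrate: 2(√h − √h₀) = −(0.0116/A) t.
t = 2A(√h₀ − √h)/0.0116 = 2·1.13·(√4.24 − √2.36)/0.0116
  = 2.2600 × (2.0591 − 1.5362) / 0.0116 = 101.87 s.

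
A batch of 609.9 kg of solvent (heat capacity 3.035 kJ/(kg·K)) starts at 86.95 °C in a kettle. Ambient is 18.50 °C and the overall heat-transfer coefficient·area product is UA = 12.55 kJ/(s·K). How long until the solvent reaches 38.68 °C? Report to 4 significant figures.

Unsteady energy balance on the tank contents: M c_p dT/dt = −UA(T − T_amb).
τ = M c_p/UA = 147.494 s; T_ss = T_amb = 18.5000 °C.
T(t) = T_ss + (T₀ − T_ss)e^(−t/τ); set T = 38.68:
t = −τ ln[(T − T_ss)/(T₀ − T_ss)] = −147.494 · ln(0.294814) = 180.151 s.

180.2 s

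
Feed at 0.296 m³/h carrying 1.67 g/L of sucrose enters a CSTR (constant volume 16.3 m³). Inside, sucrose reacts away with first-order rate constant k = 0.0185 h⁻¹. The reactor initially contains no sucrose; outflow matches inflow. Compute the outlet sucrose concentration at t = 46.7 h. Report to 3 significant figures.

0.678 g/L

V dC/dt = Q(C_in − C) − k V C.
This is linear with rate a = Q/V + k = 0.036660 h⁻¹.
C_ss = Q C_in/(Q + kV) = 0.82724 g/L; C(t) = C_ss + (C₀ − C_ss) e^(−a t).
C(46.7) = 0.82724 + (-0.82724)·e^(−0.036660·46.7) = 0.82724 + (-0.82724)·0.18050 = 0.67792 g/L.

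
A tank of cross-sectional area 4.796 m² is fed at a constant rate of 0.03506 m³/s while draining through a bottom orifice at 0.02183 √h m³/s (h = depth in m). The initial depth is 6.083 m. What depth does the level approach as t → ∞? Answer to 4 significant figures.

2.579 m

Level balance: A dh/dt = 0.03506 − 0.02183 √h. Setting dh/dt = 0:
Q_in = 0.02183 √h_ss ⇒ √h_ss = 0.03506/0.02183 = 1.60605.
h_ss = 1.60605² = 2.57939 m. (Since h₀ = 6.083 m > h_ss, the level will fall toward this value.)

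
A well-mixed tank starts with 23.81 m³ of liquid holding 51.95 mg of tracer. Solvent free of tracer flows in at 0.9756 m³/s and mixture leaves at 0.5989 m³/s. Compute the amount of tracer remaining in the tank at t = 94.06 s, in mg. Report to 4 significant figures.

Total volume: dV/dt = Q_in − Q_out = 0.376700 m³/s, so V(t) = 23.81 + 0.376700 t and V(94.06) = 59.2424 m³.
Solute balance: dm/dt = 0 − Q_out C = −Q_out m/V(t).
dm/m = −Q_out dt/(V₀ + 0.376700 t); integrating gives ln(m/m₀) = −(Q_out/(Q_in−Q_out)) ln(V/V₀).
m = m₀ (V₀/V)^(Q_out/(Q_in−Q_out)) = 51.95 × (23.81/59.2424)^(1.58986) = 12.1956 mg.

12.20 mg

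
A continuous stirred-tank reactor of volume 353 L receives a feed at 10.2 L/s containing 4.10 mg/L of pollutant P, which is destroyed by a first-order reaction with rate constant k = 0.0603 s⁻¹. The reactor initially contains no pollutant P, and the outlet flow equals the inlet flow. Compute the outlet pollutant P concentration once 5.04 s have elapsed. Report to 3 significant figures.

Accumulation = in − out − consumed: V dC/dt = Q C_in − Q C − k V C.
This is linear with rate a = Q/V + k = 0.089195 s⁻¹.
C_ss = Q C_in/(Q + kV) = 1.3282 mg/L; C(t) = C_ss + (C₀ − C_ss) e^(−a t).
C(5.04) = 1.3282 + (-1.3282)·e^(−0.089195·5.04) = 1.3282 + (-1.3282)·0.63792 = 0.48092 mg/L.

0.481 mg/L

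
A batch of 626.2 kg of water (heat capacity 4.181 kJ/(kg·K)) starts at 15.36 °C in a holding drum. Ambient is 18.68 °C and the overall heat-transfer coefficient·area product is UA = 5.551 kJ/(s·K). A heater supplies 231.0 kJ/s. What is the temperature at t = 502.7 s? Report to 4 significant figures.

Unsteady energy balance on the tank contents: M c_p dT/dt = −UA(T − T_amb) + Q̇.
dT/dt = (T_ss − T)/τ with T_ss = T_amb + Q̇/UA = 18.68 + 231.0/5.551 = 60.2941 °C, τ = M c_p/UA = 626.2·4.181/5.551 = 471.652 s.
Solution: T(t) = T_ss + (T₀ − T_ss) e^(−t/τ).
T(502.7) = 60.2941 + (-44.9341)·0.344443 = 44.8169 °C.

44.82 °C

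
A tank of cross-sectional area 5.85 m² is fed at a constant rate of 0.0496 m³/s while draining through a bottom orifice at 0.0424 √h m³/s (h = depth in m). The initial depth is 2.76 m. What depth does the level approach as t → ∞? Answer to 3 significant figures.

A dh/dt = Q_in − 0.0424 √h. Steady state requires inflow = outflow:
Q_in = 0.0424 √h_ss ⇒ √h_ss = 0.0496/0.0424 = 1.1698.
h_ss = 1.1698² = 1.3685 m. (Since h₀ = 2.76 m > h_ss, the level will fall toward this value.)

1.37 m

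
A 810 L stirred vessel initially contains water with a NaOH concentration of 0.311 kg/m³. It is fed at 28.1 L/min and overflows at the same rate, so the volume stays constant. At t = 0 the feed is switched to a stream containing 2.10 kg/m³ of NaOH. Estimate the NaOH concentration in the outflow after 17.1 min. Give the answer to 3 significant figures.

1.11 kg/m³

Accumulation = in − out for the solute gives V dC/dt = Q(C_in − C).
So dC/dt = (C_in − C)/τ with τ = V/Q = 810/28.1 = 28.826 min.
Integrating: C(t) = C_in + (C₀ − C_in) e^(−t/τ).
C(17.1) = 2.10 + (0.311 − 2.10)·e^(−17.1/28.826) = 2.10 + (-1.7890)·0.55254 = 1.1115 kg/m³.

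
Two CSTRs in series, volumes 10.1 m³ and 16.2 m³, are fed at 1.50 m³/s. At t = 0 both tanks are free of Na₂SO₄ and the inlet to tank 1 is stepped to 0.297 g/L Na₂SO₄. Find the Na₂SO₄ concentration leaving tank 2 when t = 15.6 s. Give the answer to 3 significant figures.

0.159 g/L

Species balance on tank i: dCᵢ/dt = (Cᵢ₋₁ − Cᵢ)/τᵢ with τᵢ = Vᵢ/Q.
τ₁ = 10.1/1.50 = 6.7333 s; τ₂ = 16.2/1.50 = 10.800 s.
Tank 1: C₁ = C_in(1 − e^(−t/τ₁)). Tank 2 (τ₁ ≠ τ₂): C₂ = C_in[1 − (τ₁ e^(−t/τ₁) − τ₂ e^(−t/τ₂))/(τ₁ − τ₂)].
At t = 15.6: e^(−t/τ₁) = 0.098585, e^(−t/τ₂) = 0.23588.
C₂ = 0.297·[1 − (6.7333·0.098585 − 10.800·0.23588)/(-4.0667)] = 0.297·0.53680 = 0.15943 g/L.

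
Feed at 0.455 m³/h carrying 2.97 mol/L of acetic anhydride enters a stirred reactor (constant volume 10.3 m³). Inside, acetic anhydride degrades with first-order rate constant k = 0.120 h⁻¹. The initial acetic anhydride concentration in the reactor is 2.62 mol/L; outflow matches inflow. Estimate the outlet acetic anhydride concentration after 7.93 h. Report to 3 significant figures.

1.29 mol/L

V dC/dt = Q(C_in − C) − k V C.
This is linear with rate a = Q/V + k = 0.16417 h⁻¹.
C_ss = Q C_in/(Q + kV) = 0.79914 mol/L; C(t) = C_ss + (C₀ − C_ss) e^(−a t).
C(7.93) = 0.79914 + (1.8209)·e^(−0.16417·7.93) = 0.79914 + (1.8209)·0.27201 = 1.2944 mol/L.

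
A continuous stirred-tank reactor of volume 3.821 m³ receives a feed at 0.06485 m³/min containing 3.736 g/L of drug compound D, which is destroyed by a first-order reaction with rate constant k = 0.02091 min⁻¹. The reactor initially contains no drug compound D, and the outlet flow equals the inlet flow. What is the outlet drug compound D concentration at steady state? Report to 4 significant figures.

Species balance: V dC/dt = Q C_in − Q C − k V C.
Steady state (dC/dt = 0): C_ss = Q C_in/(Q + kV) = C_in/(1 + kV/Q).
C_ss = 0.06485·3.736/(0.06485 + 0.02091·3.821) = 0.242280/0.144747 = 1.67381 g/L.

1.674 g/L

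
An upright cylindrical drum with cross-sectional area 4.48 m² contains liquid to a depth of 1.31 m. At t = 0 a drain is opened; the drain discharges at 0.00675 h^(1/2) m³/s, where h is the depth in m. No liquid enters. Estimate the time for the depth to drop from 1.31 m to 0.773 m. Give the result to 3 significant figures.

352 s

With no inflow, A dh/dt = −0.00675 √h.
This is separable: 2 d(√h)/dt = −0.00675/A, so √h = √h₀ − (0.00675/(2A)) t.
t = 2A(√h₀ − √h)/0.00675 = 2·4.48·(√1.31 − √0.773)/0.00675
  = 8.9600 × (1.1446 − 0.87920) / 0.00675 = 352.23 s.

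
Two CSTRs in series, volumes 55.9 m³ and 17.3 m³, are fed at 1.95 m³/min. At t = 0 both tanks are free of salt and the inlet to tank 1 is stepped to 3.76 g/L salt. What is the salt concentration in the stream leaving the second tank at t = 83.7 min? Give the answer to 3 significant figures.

Time constants: τᵢ = Vᵢ/Q for each well-mixed tank.
τ₁ = 55.9/1.95 = 28.667 min; τ₂ = 17.3/1.95 = 8.8718 min.
Tank 1: C₁ = C_in(1 − e^(−t/τ₁)). Tank 2 (τ₁ ≠ τ₂): C₂ = C_in[1 − (τ₁ e^(−t/τ₁) − τ₂ e^(−t/τ₂))/(τ₁ − τ₂)].
At t = 83.7: e^(−t/τ₁) = 0.053946, e^(−t/τ₂) = 7.9927e-05.
C₂ = 3.76·[1 − (28.667·0.053946 − 8.8718·7.9927e-05)/(19.795)] = 3.76·0.92191 = 3.4664 g/L.

3.47 g/L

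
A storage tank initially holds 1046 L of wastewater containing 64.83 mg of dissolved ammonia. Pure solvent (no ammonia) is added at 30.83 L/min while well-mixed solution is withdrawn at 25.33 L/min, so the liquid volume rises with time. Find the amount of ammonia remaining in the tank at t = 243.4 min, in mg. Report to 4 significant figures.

1.457 mg

Total volume: dV/dt = Q_in − Q_out = 5.50000 L/min, so V(t) = 1046 + 5.50000 t and V(243.4) = 2384.70 L.
No ammonia enters, so dm/dt = −Q_out · (m/V).
dm/m = −Q_out dt/(V₀ + 5.50000 t); integrating gives ln(m/m₀) = −(Q_out/(Q_in−Q_out)) ln(V/V₀).
m = m₀ (V₀/V)^(Q_out/(Q_in−Q_out)) = 64.83 × (1046/2384.70)^(4.60545) = 1.45705 mg.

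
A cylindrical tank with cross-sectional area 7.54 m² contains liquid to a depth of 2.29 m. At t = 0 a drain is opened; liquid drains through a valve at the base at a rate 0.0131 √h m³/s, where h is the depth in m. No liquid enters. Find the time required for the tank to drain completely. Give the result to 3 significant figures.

1740 s

Volume balance on the tank: A dh/dt = −0.0131 √h.
Separate and integrate: 2(√h − √h₀) = −(0.0131/A) t.
Tank is empty when √h = 0: t_empty = 2A√h₀/0.0131.
t_empty = 2·7.54·√2.29/0.0131 = 15.080·1.5133/0.0131 = 1742.0 s.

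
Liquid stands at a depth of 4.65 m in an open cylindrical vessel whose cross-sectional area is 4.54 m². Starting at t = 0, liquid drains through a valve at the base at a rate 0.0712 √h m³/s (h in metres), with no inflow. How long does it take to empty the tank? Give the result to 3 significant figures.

A dh/dt = −Q_out = −0.0712 √h.
∫ h^(−1/2) dh = −(0.0712/A) ∫ dt, giving 2√h = 2√h₀ − (0.0712/A) t.
Set h = 0: 2√h₀ = (0.0712/A) t_empty ⇒ t_empty = 2A√h₀/0.0712.
t_empty = 2·4.54·√4.65/0.0712 = 9.0800·2.1564/0.0712 = 275.00 s.

275 s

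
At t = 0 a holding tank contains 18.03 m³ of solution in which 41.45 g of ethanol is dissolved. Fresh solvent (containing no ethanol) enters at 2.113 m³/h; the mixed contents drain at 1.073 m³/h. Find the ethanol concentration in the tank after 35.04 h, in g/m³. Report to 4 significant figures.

0.2432 g/m³

Let m(t) be the amount of ethanol. Volume: V(t) = V₀ + (Q_in − Q_out) t = 18.03 + 1.04000 t; V(35.04) = 54.4716 m³.
No ethanol enters, so dm/dt = −Q_out · (m/V).
dm/m = −Q_out dt/(V₀ + 1.04000 t); integrating gives ln(m/m₀) = −(Q_out/(Q_in−Q_out)) ln(V/V₀).
m = m₀ (V₀/V)^(Q_out/(Q_in−Q_out)) = 41.45 × (18.03/54.4716)^(1.03173) = 13.2469 g.
C = m/V = 13.2469/54.4716 = 0.243189 g/m³.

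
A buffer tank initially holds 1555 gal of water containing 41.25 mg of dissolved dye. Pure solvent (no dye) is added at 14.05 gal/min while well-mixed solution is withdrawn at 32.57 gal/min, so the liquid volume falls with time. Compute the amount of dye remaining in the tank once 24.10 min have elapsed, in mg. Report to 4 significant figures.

22.75 mg

Let m(t) be the amount of dye. Volume: V(t) = V₀ + (Q_in − Q_out) t = 1555 − 18.5200 t; V(24.10) = 1108.67 gal.
Solute balance: dm/dt = 0 − Q_out C = −Q_out m/V(t).
dm/m = −Q_out dt/(V₀ − 18.5200 t); integrating gives ln(m/m₀) = −(Q_out/(Q_in−Q_out)) ln(V/V₀).
m = m₀ (V₀/V)^(Q_out/(Q_in−Q_out)) = 41.25 × (1555/1108.67)^(-1.75864) = 22.7525 mg.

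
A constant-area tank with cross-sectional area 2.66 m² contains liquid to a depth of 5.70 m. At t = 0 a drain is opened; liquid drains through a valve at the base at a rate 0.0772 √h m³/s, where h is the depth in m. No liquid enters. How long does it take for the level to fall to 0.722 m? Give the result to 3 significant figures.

106 s

With no inflow, A dh/dt = −0.0772 √h.
This is separable: 2 d(√h)/dt = −0.0772/A, so √h = √h₀ − (0.0772/(2A)) t.
t = 2A(√h₀ − √h)/0.0772 = 2·2.66·(√5.70 − √0.722)/0.0772
  = 5.3200 × (2.3875 − 0.84971) / 0.0772 = 105.97 s.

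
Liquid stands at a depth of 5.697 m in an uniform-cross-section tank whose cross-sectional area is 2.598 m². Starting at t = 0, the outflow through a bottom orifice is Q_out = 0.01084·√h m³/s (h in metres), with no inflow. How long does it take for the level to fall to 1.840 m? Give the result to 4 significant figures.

493.9 s

Unsteady balance on liquid volume: A dh/dt = −0.01084 √h.
Separate and integrate: 2(√h − √h₀) = −(0.01084/A) t.
t = 2A(√h₀ − √h)/0.01084 = 2·2.598·(√5.697 − √1.840)/0.01084
  = 5.19600 × (2.38684 − 1.35647) / 0.01084 = 493.895 s.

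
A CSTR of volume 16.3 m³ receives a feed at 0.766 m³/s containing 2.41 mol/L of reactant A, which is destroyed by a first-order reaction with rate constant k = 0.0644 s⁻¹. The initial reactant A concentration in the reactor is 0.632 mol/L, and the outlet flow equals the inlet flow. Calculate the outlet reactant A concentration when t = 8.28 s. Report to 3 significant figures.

0.864 mol/L

Species balance: V dC/dt = Q C_in − Q C − k V C.
This is linear with rate a = Q/V + k = 0.11139 s⁻¹.
C_ss = Q C_in/(Q + kV) = 1.0167 mol/L; C(t) = C_ss + (C₀ − C_ss) e^(−a t).
C(8.28) = 1.0167 + (-0.38471)·e^(−0.11139·8.28) = 1.0167 + (-0.38471)·0.39759 = 0.86375 mol/L.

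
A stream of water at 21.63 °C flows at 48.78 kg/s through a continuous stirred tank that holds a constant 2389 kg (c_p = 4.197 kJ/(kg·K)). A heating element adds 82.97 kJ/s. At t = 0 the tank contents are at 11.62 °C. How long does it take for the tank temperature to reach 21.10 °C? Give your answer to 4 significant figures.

118.0 s

Unsteady energy balance on the tank contents: M c_p dT/dt = ṁ c_p (T_in − T) + 82.97.
τ = M/ṁ = 48.9750 s; T_ss = T_in + Q̇/(ṁ c_p) = 22.0353 °C.
T(t) = T_ss + (T₀ − T_ss) e^(−t/τ). Set T = 21.10:
e^(−t/τ) = (21.10 − 22.0353)/(11.62 − 22.0353) = 0.0897976
t = −48.9750 · ln(0.0897976) = 118.039 s.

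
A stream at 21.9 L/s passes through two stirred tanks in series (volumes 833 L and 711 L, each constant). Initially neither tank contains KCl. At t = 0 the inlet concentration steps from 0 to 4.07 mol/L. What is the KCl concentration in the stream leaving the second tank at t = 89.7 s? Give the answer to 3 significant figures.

2.94 mol/L

Time constants: τᵢ = Vᵢ/Q for each well-mixed tank.
τ₁ = 833/21.9 = 38.037 s; τ₂ = 711/21.9 = 32.466 s.
Solving the cascade with C₁(0)=C₂(0)=0 gives C₂(t) = C_in[1 − (τ₁ e^(−t/τ₁) − τ₂ e^(−t/τ₂))/(τ₁ − τ₂)].
At t = 89.7: e^(−t/τ₁) = 0.094585, e^(−t/τ₂) = 0.063108.
C₂ = 4.07·[1 − (38.037·0.094585 − 32.466·0.063108)/(5.5708)] = 4.07·0.72197 = 2.9384 mol/L.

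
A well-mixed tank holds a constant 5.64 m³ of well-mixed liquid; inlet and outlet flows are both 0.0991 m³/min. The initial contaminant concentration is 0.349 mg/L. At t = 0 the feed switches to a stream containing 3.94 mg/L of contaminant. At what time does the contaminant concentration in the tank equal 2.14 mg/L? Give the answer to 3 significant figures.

Species balance: V dC/dt = Q(C_in − C) ⇒ τ = V/Q = 56.912 min.
C(t) = C_in + (C₀ − C_in) e^(−t/τ). Set C = 2.14 and solve for t:
e^(−t/τ) = (C − C_in)/(C₀ − C_in) = (2.14 − 3.94)/(0.349 − 3.94) = 0.50125
t = −τ ln(…) = 56.912 × 0.69064 = 39.306 min.

39.3 min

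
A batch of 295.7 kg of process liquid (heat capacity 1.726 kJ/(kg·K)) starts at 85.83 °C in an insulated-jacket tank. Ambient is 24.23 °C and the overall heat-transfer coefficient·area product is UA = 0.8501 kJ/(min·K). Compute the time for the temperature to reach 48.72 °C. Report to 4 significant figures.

553.8 min

Lumped-capacitance energy balance: M c_p dT/dt = UA(T_amb − T).
τ = M c_p/UA = 600.374 min; T_ss = T_amb = 24.2300 °C.
T(t) = T_ss + (T₀ − T_ss)e^(−t/τ); set T = 48.72:
t = −τ ln[(T − T_ss)/(T₀ − T_ss)] = −600.374 · ln(0.397565) = 553.783 min.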